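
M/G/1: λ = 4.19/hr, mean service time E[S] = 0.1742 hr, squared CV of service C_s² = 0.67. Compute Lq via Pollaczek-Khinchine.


ρ = λ·E[S] = 4.19·0.1742 = 0.7299
Lq = ρ²(1+C_s²)/(2(1−ρ)) = 0.5328·(1+0.67)/(2·0.2701)
= 0.5328·1.6700/0.5402 = 1.64696

Final: 1.64696


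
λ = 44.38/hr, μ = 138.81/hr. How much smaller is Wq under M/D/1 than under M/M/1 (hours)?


ρ = 44.38/138.81 = 0.3197
Wq(M/M/1) = ρ/(μ−λ) = 0.3197/94.43 = 0.003386 hr
Wq(M/D/1) = ρ/(2(μ−λ)) = 0.001693 hr
Savings = 0.003386 − 0.001693 = 0.001693 hr

Final: 0.001693 hr


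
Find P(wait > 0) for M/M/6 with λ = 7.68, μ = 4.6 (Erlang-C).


a = λ/μ = 1.6696; ρ = a/6 = 0.2783
P₀ = 0.188237 (from M/M/c formula)
C(c,a) = [a^c/(c!(1−ρ))]·P₀ = [21.65810/(720·0.7217)]·0.188237
= 0.04168·0.188237 = 0.007845

Final: 0.007845


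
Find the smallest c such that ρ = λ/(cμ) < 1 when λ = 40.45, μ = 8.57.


Stability requires cμ > λ ⇔ c > λ/μ.
λ/μ = 40.45/8.57 = 4.7200
Minimum integer c = ⌊4.7200⌋ + 1 = 5
Check: 5·8.57 = 42.85 > 40.45, while 4·8.57 = 34.28 ≤ 40.45

Final: 5 servers


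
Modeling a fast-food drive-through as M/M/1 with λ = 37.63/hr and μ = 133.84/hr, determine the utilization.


ρ = λ/μ = 37.63/133.84 = 0.2812

Final: 0.2812


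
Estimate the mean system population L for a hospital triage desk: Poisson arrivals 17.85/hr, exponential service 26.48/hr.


ρ = λ/μ = 17.85/26.48 = 0.6741
L = ρ/(1−ρ) = 0.6741/(1 − 0.6741) = 0.6741/0.3259 = 2.0684

Final: 2.0684


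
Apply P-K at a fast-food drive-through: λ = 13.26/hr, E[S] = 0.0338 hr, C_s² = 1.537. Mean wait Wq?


ρ = λ·E[S] = 13.26·0.0338 = 0.4482
E[S²] = E[S]²(1+C_s²) = 0.0338²·(1+1.537) = 0.002898
Wq = λ·E[S²]/(2(1−ρ)) = 13.26·0.002898/(2·0.5518) = 0.03482 hr

Final: 0.03482 hr


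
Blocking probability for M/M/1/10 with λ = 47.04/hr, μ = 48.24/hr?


ρ = λ/μ = 47.04/48.24 = 0.9751
P_K = (1−ρ)ρ^K/(1−ρ^(K+1)) = (0.02488·0.777321)/(1 − 0.757984)
= 0.019336/0.242016 = 0.079897

Final: 0.079897


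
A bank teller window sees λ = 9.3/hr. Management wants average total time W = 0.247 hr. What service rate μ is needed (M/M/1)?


W = 1/(μ−λ) ⇒ μ − λ = 1/W = 1/0.247 = 4.0486
μ = λ + 1/W = 9.3 + 4.0486 = 13.3486 per hr

Final: 13.3486 /hr


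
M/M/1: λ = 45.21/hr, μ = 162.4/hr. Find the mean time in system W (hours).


W = 1/(μ−λ) = 1/(162.4 − 45.21) = 1/117.19 = 0.008533 hr

Final: 0.008533 hr


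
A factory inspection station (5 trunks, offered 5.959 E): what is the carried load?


B(5,5.959) = 0.357528 (Erlang-B)
Carried load = a(1 − B) = 5.959·(1 − 0.357528) = 5.959·0.642472 = 3.8285 E

Final: 3.8285 Erlangs


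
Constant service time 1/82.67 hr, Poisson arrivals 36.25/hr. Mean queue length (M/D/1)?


ρ = 36.25/82.67 = 0.4385
M/D/1: Lq = ρ²/(2(1−ρ)) = 0.1923/(2·0.5615) = 0.17121

Final: 0.17121


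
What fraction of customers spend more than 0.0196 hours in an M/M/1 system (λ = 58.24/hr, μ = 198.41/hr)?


W ~ Exponential(μ−λ) for M/M/1.
μ − λ = 198.41 − 58.24 = 140.1700
P(W > t) = e^{−(μ−λ)t} = e^{−2.7473} = 0.064099

Final: 0.064099


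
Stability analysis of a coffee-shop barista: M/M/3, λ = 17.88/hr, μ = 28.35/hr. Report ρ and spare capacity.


Total capacity cμ = 3·28.35 = 85.05/hr
ρ = λ/(cμ) = 17.88/85.05 = 0.2102
Stable ⇔ ρ < 1: YES
Spare capacity = cμ − λ = 85.05 − 17.88 = 67.17/hr

Final: ρ = 0.2102; stable; margin = 67.17/hr


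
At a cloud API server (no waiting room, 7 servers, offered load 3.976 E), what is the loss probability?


B(c,a) = (a^c/c!) / Σ_{k=0}^{c} a^k/k!
a^7/7! = 3.116693
Σ terms (k=0..7): 1.00000 + 3.97600 + 7.90429 + 10.47582 + 10.41296 + 8.28039 + 5.48714 + 3.11669 = 50.653283
B = 3.116693/50.653283 = 0.061530

Final: 0.061530


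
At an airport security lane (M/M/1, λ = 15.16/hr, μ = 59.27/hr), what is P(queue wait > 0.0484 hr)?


ρ = 15.16/59.27 = 0.2558
P(Wq > t) = ρ·e^{−(μ−λ)t} = 0.2558·e^{−2.1349}
= 0.2558·0.118254 = 0.030247

Final: 0.030247


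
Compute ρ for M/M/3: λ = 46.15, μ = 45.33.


ρ = λ/(cμ) = 46.15/(3·45.33) = 46.15/135.99 = 0.3394

Final: 0.3394


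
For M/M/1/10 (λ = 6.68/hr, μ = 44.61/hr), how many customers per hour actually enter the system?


ρ = 0.1497; P_K = (1−ρ)ρ^10/(1−ρ^11) = 0.000000004819
λ_eff = λ(1 − P_K) = 6.68·(1 − 0.000000004819) = 6.68·1.000000 = 6.6800 /hr

Final: 6.6800 /hr


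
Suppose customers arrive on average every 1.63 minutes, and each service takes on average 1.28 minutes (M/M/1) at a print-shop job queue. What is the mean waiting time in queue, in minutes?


λ = 60/1.63 = 36.8098 /hr
μ = 60/1.28 = 46.8750 /hr
ρ = λ/μ = 36.8098/46.8750 = 0.7853
Wq = ρ/(μ−λ) = 0.7853/(46.8750−36.8098) = 0.07802 hr
In minutes: 0.07802·60 = 4.681 min

Final: 4.681 min


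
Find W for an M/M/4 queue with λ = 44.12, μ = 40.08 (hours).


a = 1.1008; ρ = 0.2752; P₀ = 0.331850
Lq = P₀·a^c·ρ/(c!(1−ρ)²) = 0.01064
Wq = Lq/λ = 0.01064/44.12 = 0.0002411 hr
W = Wq + 1/μ = 0.0002411 + 0.02495 = 0.02519 hr

Final: 0.02519 hr


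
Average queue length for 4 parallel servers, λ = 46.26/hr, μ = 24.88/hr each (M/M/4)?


a = λ/μ = 1.8593; ρ = a/4 = 0.4648
P₀ = 0.151752
Lq = P₀·a^c·ρ / (c!·(1−ρ)²) = 0.151752·11.95146·0.4648/(24·0.28641)
= 0.12265

Final: 0.12265


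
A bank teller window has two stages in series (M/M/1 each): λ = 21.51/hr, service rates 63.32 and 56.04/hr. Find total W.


Each node sees arrival rate λ = 21.51/hr (tandem ⇒ throughput preserved).
W₁ = 1/(μ₁−λ) = 1/(63.32−21.51) = 0.02392 hr
W₂ = 1/(μ₂−λ) = 1/(56.04−21.51) = 0.02896 hr
W_total = W₁ + W₂ = 0.02392 + 0.02896 = 0.05288 hr

Final: 0.05288 hr


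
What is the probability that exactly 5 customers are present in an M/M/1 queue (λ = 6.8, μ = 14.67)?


ρ = 6.8/14.67 = 0.4635
P_n = (1−ρ)·ρ^n = (1 − 0.4635)·0.4635^5 = 0.5365·0.021399 = 0.011480

Final: 0.011480


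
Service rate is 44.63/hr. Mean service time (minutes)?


Mean service time = 1/μ = 1/44.63 hour = 0.02241 hour
In minutes: 0.02241 × 60 = 1.3444 min

Final: 1.3444 min


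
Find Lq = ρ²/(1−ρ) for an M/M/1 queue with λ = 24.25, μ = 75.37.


ρ = 24.25/75.37 = 0.3217
Lq = ρ²/(1−ρ) = 0.1035/0.6783 = 0.1526

Final: 0.1526


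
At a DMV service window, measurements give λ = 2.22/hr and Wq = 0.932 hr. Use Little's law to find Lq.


Lq = λWq = 2.22·0.932 = 2.0690

Final: 2.0690


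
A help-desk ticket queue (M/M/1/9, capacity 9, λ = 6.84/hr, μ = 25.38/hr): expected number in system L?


ρ = 6.84/25.38 = 0.2695
L = ρ[1 − (K+1)ρ^K + Kρ^(K+1)] / [(1−ρ)(1−ρ^(K+1))]
Numerator: 0.2695·(1 − 10·0.000007500 + 9·0.000002021) = 0.269488
Denominator: (0.7305)·(0.999998) = 0.730495
L = 0.269488/0.730495 = 0.3689

Final: 0.3689


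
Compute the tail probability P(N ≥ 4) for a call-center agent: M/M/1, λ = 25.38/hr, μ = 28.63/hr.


ρ = 25.38/28.63 = 0.8865
P(N ≥ n) = ρ^n = 0.8865^4 = 0.617563

Final: 0.617563


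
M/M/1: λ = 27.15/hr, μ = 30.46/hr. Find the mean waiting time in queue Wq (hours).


ρ = 27.15/30.46 = 0.8913
Wq = ρ/(μ−λ) = 0.8913/(30.46 − 27.15) = 0.8913/3.31 = 0.2693 hr

Final: 0.2693 hr


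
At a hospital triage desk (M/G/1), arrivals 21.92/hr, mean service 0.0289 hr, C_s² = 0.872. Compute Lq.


ρ = λ·E[S] = 21.92·0.0289 = 0.6335
Lq = ρ²(1+C_s²)/(2(1−ρ)) = 0.4013·(1+0.872)/(2·0.3665)
= 0.4013·1.8720/0.7330 = 1.02486

Final: 1.02486


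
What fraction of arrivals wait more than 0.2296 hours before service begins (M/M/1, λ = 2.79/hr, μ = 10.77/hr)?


ρ = 2.79/10.77 = 0.2591
P(Wq > t) = ρ·e^{−(μ−λ)t} = 0.2591·e^{−1.8322}
= 0.2591·0.160060 = 0.041464

Final: 0.041464


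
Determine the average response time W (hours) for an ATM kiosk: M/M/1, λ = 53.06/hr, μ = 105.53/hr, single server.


W = 1/(μ−λ) = 1/(105.53 − 53.06) = 1/52.47 = 0.01906 hr

Final: 0.01906 hr


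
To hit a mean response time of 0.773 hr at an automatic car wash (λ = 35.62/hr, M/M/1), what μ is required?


W = 1/(μ−λ) ⇒ μ − λ = 1/W = 1/0.773 = 1.2937
μ = λ + 1/W = 35.62 + 1.2937 = 36.9137 per hr

Final: 36.9137 /hr


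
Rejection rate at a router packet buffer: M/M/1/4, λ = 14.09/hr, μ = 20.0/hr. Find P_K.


ρ = λ/μ = 14.09/20.0 = 0.7045
P_K = (1−ρ)ρ^K/(1−ρ^(K+1)) = (0.2955·0.246334)/(1 − 0.173542)
= 0.072792/0.826458 = 0.088077

Final: 0.088077


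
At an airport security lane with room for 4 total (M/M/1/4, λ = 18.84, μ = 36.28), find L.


ρ = 18.84/36.28 = 0.5193
L = ρ[1 − (K+1)ρ^K + Kρ^(K+1)] / [(1−ρ)(1−ρ^(K+1))]
Numerator: 0.5193·(1 − 5·0.072720 + 4·0.037763) = 0.408919
Denominator: (0.4807)·(0.962237) = 0.462553
L = 0.408919/0.462553 = 0.8840

Final: 0.8840


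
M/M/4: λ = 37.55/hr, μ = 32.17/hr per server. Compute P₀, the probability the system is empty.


a = λ/μ = 37.55/32.17 = 1.1672; ρ = a/c = 0.2918
Σ_{k=0}^{3} a^k/k! (terms k=0..3) = 1.00000 + 1.16724 + 0.68122 + 0.26505 = 3.11351
Tail: a^4/(4!(1−ρ)) = 1.85625/(24·0.7082) = 0.10921
P₀ = 1/(3.11351 + 0.10921) = 1/3.22272 = 0.310297

Final: 0.310297


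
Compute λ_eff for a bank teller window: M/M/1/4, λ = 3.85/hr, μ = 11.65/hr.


ρ = 0.3305; P_K = (1−ρ)ρ^4/(1−ρ^5) = 0.008017
λ_eff = λ(1 − P_K) = 3.85·(1 − 0.008017) = 3.85·0.991983 = 3.8191 /hr

Final: 3.8191 /hr


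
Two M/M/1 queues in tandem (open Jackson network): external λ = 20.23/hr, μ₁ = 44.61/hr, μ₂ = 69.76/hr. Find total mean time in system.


Each node sees arrival rate λ = 20.23/hr (tandem ⇒ throughput preserved).
W₁ = 1/(μ₁−λ) = 1/(44.61−20.23) = 0.04102 hr
W₂ = 1/(μ₂−λ) = 1/(69.76−20.23) = 0.02019 hr
W_total = W₁ + W₂ = 0.04102 + 0.02019 = 0.06121 hr

Final: 0.06121 hr


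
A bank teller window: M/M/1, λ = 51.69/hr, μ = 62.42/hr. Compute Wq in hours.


ρ = 51.69/62.42 = 0.8281
Wq = ρ/(μ−λ) = 0.8281/(62.42 − 51.69) = 0.8281/10.73 = 0.07718 hr

Final: 0.07718 hr


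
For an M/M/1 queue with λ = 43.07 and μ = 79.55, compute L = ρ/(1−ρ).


ρ = λ/μ = 43.07/79.55 = 0.5414
L = ρ/(1−ρ) = 0.5414/(1 − 0.5414) = 0.5414/0.4586 = 1.1806

Final: 1.1806


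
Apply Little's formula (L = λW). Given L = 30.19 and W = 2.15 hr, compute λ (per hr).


λ = L/W = 30.19/2.15 = 14.0419 /hr

Final: 14.0419 /hr


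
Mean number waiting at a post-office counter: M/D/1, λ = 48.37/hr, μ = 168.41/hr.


ρ = 48.37/168.41 = 0.2872
M/D/1: Lq = ρ²/(2(1−ρ)) = 0.08249/(2·0.7128) = 0.05787

Final: 0.05787


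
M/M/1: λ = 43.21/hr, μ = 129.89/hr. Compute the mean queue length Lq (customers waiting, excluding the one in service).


ρ = 43.21/129.89 = 0.3327
Lq = ρ²/(1−ρ) = 0.1107/0.6673 = 0.1658

Final: 0.1658


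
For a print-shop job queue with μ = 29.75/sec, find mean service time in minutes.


Mean service time = 1/μ = 1/29.75 second = 0.03361 second
In minutes: 0.03361 × 0.0166667 = 0.0005602 min

Final: 0.0005602 min


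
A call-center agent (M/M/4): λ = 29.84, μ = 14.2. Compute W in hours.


a = 2.1014; ρ = 0.5254; P₀ = 0.116716
Lq = P₀·a^c·ρ/(c!(1−ρ)²) = 0.22114
Wq = Lq/λ = 0.22114/29.84 = 0.007411 hr
W = Wq + 1/μ = 0.007411 + 0.07042 = 0.07783 hr

Final: 0.07783 hr


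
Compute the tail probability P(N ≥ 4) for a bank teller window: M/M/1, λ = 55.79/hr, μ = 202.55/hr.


ρ = 55.79/202.55 = 0.2754
P(N ≥ n) = ρ^n = 0.2754^4 = 0.005756

Final: 0.005756


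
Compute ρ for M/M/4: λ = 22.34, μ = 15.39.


ρ = λ/(cμ) = 22.34/(4·15.39) = 22.34/61.56 = 0.3629

Final: 0.3629


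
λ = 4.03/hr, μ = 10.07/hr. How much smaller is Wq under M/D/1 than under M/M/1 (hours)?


ρ = 4.03/10.07 = 0.4002
Wq(M/M/1) = ρ/(μ−λ) = 0.4002/6.04 = 0.06626 hr
Wq(M/D/1) = ρ/(2(μ−λ)) = 0.03313 hr
Savings = 0.06626 − 0.03313 = 0.03313 hr

Final: 0.03313 hr


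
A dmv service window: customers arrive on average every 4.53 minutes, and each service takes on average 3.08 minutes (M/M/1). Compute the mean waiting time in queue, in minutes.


λ = 60/4.53 = 13.2450 /hr
μ = 60/3.08 = 19.4805 /hr
ρ = λ/μ = 13.2450/19.4805 = 0.6799
Wq = ρ/(μ−λ) = 0.6799/(19.4805−13.2450) = 0.10904 hr
In minutes: 0.10904·60 = 6.542 min

Final: 6.542 min


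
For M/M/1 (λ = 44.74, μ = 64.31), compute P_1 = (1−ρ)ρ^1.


ρ = 44.74/64.31 = 0.6957
P_n = (1−ρ)·ρ^n = (1 − 0.6957)·0.6957^1 = 0.3043·0.695693 = 0.211704

Final: 0.211704


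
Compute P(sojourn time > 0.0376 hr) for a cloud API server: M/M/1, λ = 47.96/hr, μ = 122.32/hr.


W ~ Exponential(μ−λ) for M/M/1.
μ − λ = 122.32 − 47.96 = 74.3600
P(W > t) = e^{−(μ−λ)t} = e^{−2.7959} = 0.061058

Final: 0.061058


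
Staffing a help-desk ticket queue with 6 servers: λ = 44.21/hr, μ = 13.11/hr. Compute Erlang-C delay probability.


a = λ/μ = 3.3722; ρ = a/6 = 0.5620
P₀ = 0.033183 (from M/M/c formula)
C(c,a) = [a^c/(c!(1−ρ))]·P₀ = [1470.64191/(720·0.4380)]·0.033183
= 4.66379·0.033183 = 0.154758

Final: 0.154758


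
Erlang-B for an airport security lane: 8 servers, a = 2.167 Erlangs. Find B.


B(c,a) = (a^c/c!) / Σ_{k=0}^{c} a^k/k!
a^8/8! = 0.012060
Σ terms (k=0..8): 1.00000 + 2.16700 + 2.34794 + 1.69600 + 0.91881 + 0.39821 + 0.14382 + 0.04452 + 0.01206 = 8.728365
B = 0.012060/8.728365 = 0.001382

Final: 0.001382


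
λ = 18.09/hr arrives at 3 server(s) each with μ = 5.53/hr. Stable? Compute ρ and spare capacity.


Total capacity cμ = 3·5.53 = 16.59/hr
ρ = λ/(cμ) = 18.09/16.59 = 1.0904
Stable ⇔ ρ < 1: NO
Spare capacity = cμ − λ = 16.59 − 18.09 = -1.50/hr

Final: ρ = 1.0904; unstable; margin = -1.50/hr


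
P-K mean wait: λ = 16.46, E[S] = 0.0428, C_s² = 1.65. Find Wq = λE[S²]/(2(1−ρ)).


ρ = λ·E[S] = 16.46·0.0428 = 0.7045
E[S²] = E[S]²(1+C_s²) = 0.0428²·(1+1.65) = 0.004854
Wq = λ·E[S²]/(2(1−ρ)) = 16.46·0.004854/(2·0.2955) = 0.13519 hr

Final: 0.13519 hr


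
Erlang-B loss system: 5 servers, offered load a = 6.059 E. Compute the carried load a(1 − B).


B(5,6.059) = 0.364500 (Erlang-B)
Carried load = a(1 − B) = 6.059·(1 − 0.364500) = 6.059·0.635500 = 3.8505 E

Final: 3.8505 Erlangs


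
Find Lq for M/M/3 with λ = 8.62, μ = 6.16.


a = λ/μ = 1.3994; ρ = a/3 = 0.4665
P₀ = 0.236161
Lq = P₀·a^c·ρ / (c!·(1−ρ)²) = 0.236161·2.74018·0.4665/(6·0.28468)
= 0.17672

Final: 0.17672


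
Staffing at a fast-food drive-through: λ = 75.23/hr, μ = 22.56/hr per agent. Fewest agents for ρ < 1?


Stability requires cμ > λ ⇔ c > λ/μ.
λ/μ = 75.23/22.56 = 3.3347
Minimum integer c = ⌊3.3347⌋ + 1 = 4
Check: 4·22.56 = 90.24 > 75.23, while 3·22.56 = 67.68 ≤ 75.23

Final: 4 servers


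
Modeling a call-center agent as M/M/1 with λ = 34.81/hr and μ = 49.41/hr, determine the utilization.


ρ = λ/μ = 34.81/49.41 = 0.7045

Final: 0.7045


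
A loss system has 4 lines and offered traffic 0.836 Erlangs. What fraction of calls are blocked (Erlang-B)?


B(c,a) = (a^c/c!) / Σ_{k=0}^{c} a^k/k!
a^4/4! = 0.020352
Σ terms (k=0..4): 1.00000 + 0.83600 + 0.34945 + 0.09738 + 0.02035 = 2.303180
B = 0.020352/2.303180 = 0.008837

Final: 0.008837


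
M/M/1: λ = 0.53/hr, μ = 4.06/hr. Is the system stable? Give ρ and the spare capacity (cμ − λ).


Total capacity cμ = 1·4.06 = 4.06/hr
ρ = λ/(cμ) = 0.53/4.06 = 0.1305
Stable ⇔ ρ < 1: YES
Spare capacity = cμ − λ = 4.06 − 0.53 = 3.53/hr

Final: ρ = 0.1305; stable; margin = 3.53/hr


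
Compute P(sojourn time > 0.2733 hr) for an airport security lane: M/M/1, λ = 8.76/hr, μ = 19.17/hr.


W ~ Exponential(μ−λ) for M/M/1.
μ − λ = 19.17 − 8.76 = 10.4100
P(W > t) = e^{−(μ−λ)t} = e^{−2.8451} = 0.058131

Final: 0.058131


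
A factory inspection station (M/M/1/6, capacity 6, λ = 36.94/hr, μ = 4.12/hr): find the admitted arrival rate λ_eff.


ρ = 8.9660; P_K = (1−ρ)ρ^6/(1−ρ^7) = 0.888468
λ_eff = λ(1 − P_K) = 36.94·(1 − 0.888468) = 36.94·0.111532 = 4.1200 /hr

Final: 4.1200 /hr


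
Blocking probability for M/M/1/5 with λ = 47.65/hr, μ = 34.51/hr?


ρ = λ/μ = 47.65/34.51 = 1.3808
P_K = (1−ρ)ρ^K/(1−ρ^(K+1)) = (-0.3808·5.018683)/(1 − 6.929592)
= -1.910910/-5.929592 = 0.322267

Final: 0.322267


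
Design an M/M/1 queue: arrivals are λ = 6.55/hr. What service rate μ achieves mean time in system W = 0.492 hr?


W = 1/(μ−λ) ⇒ μ − λ = 1/W = 1/0.492 = 2.0325
μ = λ + 1/W = 6.55 + 2.0325 = 8.5825 per hr

Final: 8.5825 /hr


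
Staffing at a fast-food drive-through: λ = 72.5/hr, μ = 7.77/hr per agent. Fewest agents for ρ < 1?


Stability requires cμ > λ ⇔ c > λ/μ.
λ/μ = 72.5/7.77 = 9.3308
Minimum integer c = ⌊9.3308⌋ + 1 = 10
Check: 10·7.77 = 77.70 > 72.5, while 9·7.77 = 69.93 ≤ 72.5

Final: 10 servers


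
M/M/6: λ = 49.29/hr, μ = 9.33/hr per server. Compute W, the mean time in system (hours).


a = 5.2830; ρ = 0.8805; P₀ = 0.002746
Lq = P₀·a^c·ρ/(c!(1−ρ)²) = 5.11098
Wq = Lq/λ = 5.11098/49.29 = 0.10369 hr
W = Wq + 1/μ = 0.10369 + 0.10718 = 0.21087 hr

Final: 0.21087 hr


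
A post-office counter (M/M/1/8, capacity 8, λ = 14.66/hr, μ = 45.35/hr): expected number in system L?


ρ = 14.66/45.35 = 0.3233
L = ρ[1 − (K+1)ρ^K + Kρ^(K+1)] / [(1−ρ)(1−ρ^(K+1))]
Numerator: 0.3233·(1 − 9·0.0001192 + 8·0.00003855) = 0.323016
Denominator: (0.6767)·(0.999961) = 0.676710
L = 0.323016/0.676710 = 0.4773

Final: 0.4773


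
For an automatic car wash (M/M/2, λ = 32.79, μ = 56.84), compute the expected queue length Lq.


a = λ/μ = 0.5769; ρ = a/2 = 0.2884
P₀ = 0.552263
Lq = P₀·a^c·ρ / (c!·(1−ρ)²) = 0.552263·0.33279·0.2884/(2·0.50632)
= 0.05235

Final: 0.05235


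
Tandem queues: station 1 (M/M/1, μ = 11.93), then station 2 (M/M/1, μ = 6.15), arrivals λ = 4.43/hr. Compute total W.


Each node sees arrival rate λ = 4.43/hr (tandem ⇒ throughput preserved).
W₁ = 1/(μ₁−λ) = 1/(11.93−4.43) = 0.13333 hr
W₂ = 1/(μ₂−λ) = 1/(6.15−4.43) = 0.58140 hr
W_total = W₁ + W₂ = 0.13333 + 0.58140 = 0.71473 hr

Final: 0.71473 hr


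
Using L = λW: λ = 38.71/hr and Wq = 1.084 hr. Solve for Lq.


Lq = λWq = 38.71·1.084 = 41.9616

Final: 41.9616


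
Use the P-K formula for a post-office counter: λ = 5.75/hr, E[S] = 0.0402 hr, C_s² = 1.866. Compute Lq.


ρ = λ·E[S] = 5.75·0.0402 = 0.2311
Lq = ρ²(1+C_s²)/(2(1−ρ)) = 0.05343·(1+1.866)/(2·0.7689)
= 0.05343·2.8660/1.5377 = 0.09958

Final: 0.09958


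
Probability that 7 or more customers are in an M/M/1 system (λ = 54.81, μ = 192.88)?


ρ = 54.81/192.88 = 0.2842
P(N ≥ n) = ρ^n = 0.2842^7 = 0.0001496

Final: 0.0001496


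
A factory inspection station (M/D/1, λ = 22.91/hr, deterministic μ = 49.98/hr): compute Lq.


ρ = 22.91/49.98 = 0.4584
M/D/1: Lq = ρ²/(2(1−ρ)) = 0.2101/(2·0.5416) = 0.19397

Final: 0.19397


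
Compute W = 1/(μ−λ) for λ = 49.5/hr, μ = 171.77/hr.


W = 1/(μ−λ) = 1/(171.77 − 49.5) = 1/122.27 = 0.008179 hr

Final: 0.008179 hr


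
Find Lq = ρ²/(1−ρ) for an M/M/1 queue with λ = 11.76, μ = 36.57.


ρ = 11.76/36.57 = 0.3216
Lq = ρ²/(1−ρ) = 0.1034/0.6784 = 0.1524

Final: 0.1524


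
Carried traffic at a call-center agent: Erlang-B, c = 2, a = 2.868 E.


B(2,2.868) = 0.515331 (Erlang-B)
Carried load = a(1 − B) = 2.868·(1 − 0.515331) = 2.868·0.484669 = 1.3900 E

Final: 1.3900 Erlangs


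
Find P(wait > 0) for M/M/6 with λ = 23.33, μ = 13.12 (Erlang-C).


a = λ/μ = 1.7782; ρ = a/6 = 0.2964
P₀ = 0.168820 (from M/M/c formula)
C(c,a) = [a^c/(c!(1−ρ))]·P₀ = [31.61443/(720·0.7036)]·0.168820
= 0.06240·0.168820 = 0.010535

Final: 0.010535


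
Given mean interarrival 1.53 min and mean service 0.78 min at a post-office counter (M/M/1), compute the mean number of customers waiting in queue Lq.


λ = 60/1.53 = 39.2157 /hr
μ = 60/0.78 = 76.9231 /hr
ρ = λ/μ = 39.2157/76.9231 = 0.5098
Lq = ρ²/(1−ρ) = 0.2599/0.4902 = 0.5302

Final: 0.5302


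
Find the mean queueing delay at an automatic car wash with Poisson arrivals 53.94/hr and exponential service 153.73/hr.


ρ = 53.94/153.73 = 0.3509
Wq = ρ/(μ−λ) = 0.3509/(153.73 − 53.94) = 0.3509/99.79 = 0.003516 hr

Final: 0.003516 hr


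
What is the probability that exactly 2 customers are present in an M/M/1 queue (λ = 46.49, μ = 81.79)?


ρ = 46.49/81.79 = 0.5684
P_n = (1−ρ)·ρ^n = (1 − 0.5684)·0.5684^2 = 0.4316·0.323086 = 0.139442

Final: 0.139442


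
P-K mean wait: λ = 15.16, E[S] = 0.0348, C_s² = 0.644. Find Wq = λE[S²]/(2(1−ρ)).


ρ = λ·E[S] = 15.16·0.0348 = 0.5276
E[S²] = E[S]²(1+C_s²) = 0.0348²·(1+0.644) = 0.001991
Wq = λ·E[S²]/(2(1−ρ)) = 15.16·0.001991/(2·0.4724) = 0.03194 hr

Final: 0.03194 hr


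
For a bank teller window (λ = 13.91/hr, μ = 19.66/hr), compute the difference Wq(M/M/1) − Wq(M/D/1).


ρ = 13.91/19.66 = 0.7075
Wq(M/M/1) = ρ/(μ−λ) = 0.7075/5.75 = 0.12305 hr
Wq(M/D/1) = ρ/(2(μ−λ)) = 0.06152 hr
Savings = 0.12305 − 0.06152 = 0.06152 hr

Final: 0.06152 hr


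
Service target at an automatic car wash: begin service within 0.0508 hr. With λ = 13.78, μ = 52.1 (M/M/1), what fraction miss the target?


ρ = 13.78/52.1 = 0.2645
P(Wq > t) = ρ·e^{−(μ−λ)t} = 0.2645·e^{−1.9467}
= 0.2645·0.142751 = 0.037756

Final: 0.037756


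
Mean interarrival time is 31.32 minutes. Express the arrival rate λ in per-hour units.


λ = 1/(interarrival time) in consistent units.
1 hour = 60 min, so λ = 60/31.32 = 1.9157 per hour

Final: 1.9157 /hr


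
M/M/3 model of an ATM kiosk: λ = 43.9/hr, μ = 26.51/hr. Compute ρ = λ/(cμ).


ρ = λ/(cμ) = 43.9/(3·26.51) = 43.9/79.53 = 0.5520

Final: 0.5520


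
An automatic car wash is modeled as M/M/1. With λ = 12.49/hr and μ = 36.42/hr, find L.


ρ = λ/μ = 12.49/36.42 = 0.3429
L = ρ/(1−ρ) = 0.3429/(1 − 0.3429) = 0.3429/0.6571 = 0.5219

Final: 0.5219


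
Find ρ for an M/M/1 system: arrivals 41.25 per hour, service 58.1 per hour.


ρ = λ/μ = 41.25/58.1 = 0.7100

Final: 0.7100


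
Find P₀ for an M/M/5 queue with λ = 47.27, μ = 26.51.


a = λ/μ = 47.27/26.51 = 1.7831; ρ = a/c = 0.3566
Σ_{k=0}^{4} a^k/k! (terms k=0..4) = 1.00000 + 1.78310 + 1.58972 + 0.94488 + 0.42120 = 5.73891
Tail: a^5/(5!(1−ρ)) = 18.02517/(120·0.6434) = 0.23347
P₀ = 1/(5.73891 + 0.23347) = 1/5.97238 = 0.167438

Final: 0.167438


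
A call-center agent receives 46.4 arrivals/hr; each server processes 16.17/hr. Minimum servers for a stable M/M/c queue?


Stability requires cμ > λ ⇔ c > λ/μ.
λ/μ = 46.4/16.17 = 2.8695
Minimum integer c = ⌊2.8695⌋ + 1 = 3
Check: 3·16.17 = 48.51 > 46.4, while 2·16.17 = 32.34 ≤ 46.4

Final: 3 servers


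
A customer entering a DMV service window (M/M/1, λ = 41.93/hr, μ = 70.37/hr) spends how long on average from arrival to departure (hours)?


W = 1/(μ−λ) = 1/(70.37 − 41.93) = 1/28.44 = 0.03516 hr

Final: 0.03516 hr


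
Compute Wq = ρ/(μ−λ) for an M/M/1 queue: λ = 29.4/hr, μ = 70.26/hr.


ρ = 29.4/70.26 = 0.4184
Wq = ρ/(μ−λ) = 0.4184/(70.26 − 29.4) = 0.4184/40.86 = 0.01024 hr

Final: 0.01024 hr


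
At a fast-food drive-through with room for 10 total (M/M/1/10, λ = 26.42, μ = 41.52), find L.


ρ = 26.42/41.52 = 0.6363
L = ρ[1 − (K+1)ρ^K + Kρ^(K+1)] / [(1−ρ)(1−ρ^(K+1))]
Numerator: 0.6363·(1 − 11·0.010883 + 10·0.006925) = 0.604209
Denominator: (0.3637)·(0.993075) = 0.361162
L = 0.604209/0.361162 = 1.6730

Final: 1.6730


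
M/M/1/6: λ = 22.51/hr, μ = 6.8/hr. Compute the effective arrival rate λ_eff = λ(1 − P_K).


ρ = 3.3103; P_K = (1−ρ)ρ^6/(1−ρ^7) = 0.698072
λ_eff = λ(1 − P_K) = 22.51·(1 − 0.698072) = 22.51·0.301928 = 6.7964 /hr

Final: 6.7964 /hr


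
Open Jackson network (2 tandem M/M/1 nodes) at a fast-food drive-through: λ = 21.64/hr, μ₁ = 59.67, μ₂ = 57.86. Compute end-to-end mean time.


Each node sees arrival rate λ = 21.64/hr (tandem ⇒ throughput preserved).
W₁ = 1/(μ₁−λ) = 1/(59.67−21.64) = 0.02630 hr
W₂ = 1/(μ₂−λ) = 1/(57.86−21.64) = 0.02761 hr
W_total = W₁ + W₂ = 0.02630 + 0.02761 = 0.05390 hr

Final: 0.05390 hr


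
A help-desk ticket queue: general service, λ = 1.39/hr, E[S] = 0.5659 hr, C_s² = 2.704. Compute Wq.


ρ = λ·E[S] = 1.39·0.5659 = 0.7866
E[S²] = E[S]²(1+C_s²) = 0.5659²·(1+2.704) = 1.186179
Wq = λ·E[S²]/(2(1−ρ)) = 1.39·1.186179/(2·0.2134) = 3.86316 hr

Final: 3.86316 hr


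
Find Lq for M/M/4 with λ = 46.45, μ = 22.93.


a = λ/μ = 2.0257; ρ = a/4 = 0.5064
P₀ = 0.126830
Lq = P₀·a^c·ρ / (c!·(1−ρ)²) = 0.126830·16.83940·0.5064/(24·0.24361)
= 0.18500

Final: 0.18500


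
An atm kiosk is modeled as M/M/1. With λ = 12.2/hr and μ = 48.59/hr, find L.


ρ = λ/μ = 12.2/48.59 = 0.2511
L = ρ/(1−ρ) = 0.2511/(1 − 0.2511) = 0.2511/0.7489 = 0.3353

Final: 0.3353


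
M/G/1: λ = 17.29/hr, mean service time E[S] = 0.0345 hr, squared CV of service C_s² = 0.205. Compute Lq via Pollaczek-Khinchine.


ρ = λ·E[S] = 17.29·0.0345 = 0.5965
Lq = ρ²(1+C_s²)/(2(1−ρ)) = 0.3558·(1+0.205)/(2·0.4035)
= 0.3558·1.2050/0.8070 = 0.53131

Final: 0.53131


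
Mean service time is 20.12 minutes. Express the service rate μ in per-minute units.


μ = 1/(service time) in consistent units.
1 minute = 1 min, so μ = 1/20.12 = 0.04970 per minute

Final: 0.04970 /min


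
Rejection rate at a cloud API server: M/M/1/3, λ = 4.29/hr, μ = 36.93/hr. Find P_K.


ρ = λ/μ = 4.29/36.93 = 0.1162
P_K = (1−ρ)ρ^K/(1−ρ^(K+1)) = (0.8838·0.001568)/(1 − 0.0001821)
= 0.001385/0.999818 = 0.001386

Final: 0.001386


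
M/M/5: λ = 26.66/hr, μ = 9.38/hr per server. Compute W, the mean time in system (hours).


a = 2.8422; ρ = 0.5684; P₀ = 0.055529
Lq = P₀·a^c·ρ/(c!(1−ρ)²) = 0.26196
Wq = Lq/λ = 0.26196/26.66 = 0.009826 hr
W = Wq + 1/μ = 0.009826 + 0.10661 = 0.11644 hr

Final: 0.11644 hr


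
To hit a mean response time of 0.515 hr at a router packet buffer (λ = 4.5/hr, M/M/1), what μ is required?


W = 1/(μ−λ) ⇒ μ − λ = 1/W = 1/0.515 = 1.9417
μ = λ + 1/W = 4.5 + 1.9417 = 6.4417 per hr

Final: 6.4417 /hr


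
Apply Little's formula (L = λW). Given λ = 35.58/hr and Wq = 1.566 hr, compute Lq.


Lq = λWq = 35.58·1.566 = 55.7183

Final: 55.7183


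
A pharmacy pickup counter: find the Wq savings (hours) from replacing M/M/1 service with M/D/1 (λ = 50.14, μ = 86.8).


ρ = 50.14/86.8 = 0.5776
Wq(M/M/1) = ρ/(μ−λ) = 0.5776/36.66 = 0.01576 hr
Wq(M/D/1) = ρ/(2(μ−λ)) = 0.007878 hr
Savings = 0.01576 − 0.007878 = 0.007878 hr

Final: 0.007878 hr


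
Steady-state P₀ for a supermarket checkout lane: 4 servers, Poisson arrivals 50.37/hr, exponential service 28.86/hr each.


a = λ/μ = 50.37/28.86 = 1.7453; ρ = a/c = 0.4363
Σ_{k=0}^{3} a^k/k! (terms k=0..3) = 1.00000 + 1.74532 + 1.52307 + 0.88609 = 5.15448
Tail: a^4/(4!(1−ρ)) = 9.27903/(24·0.5637) = 0.68591
P₀ = 1/(5.15448 + 0.68591) = 1/5.84039 = 0.171221

Final: 0.171221


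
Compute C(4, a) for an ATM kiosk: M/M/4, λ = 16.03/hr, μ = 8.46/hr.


a = λ/μ = 1.8948; ρ = a/4 = 0.4737
P₀ = 0.146109 (from M/M/c formula)
C(c,a) = [a^c/(c!(1−ρ))]·P₀ = [12.88999/(24·0.5263)]·0.146109
= 1.02049·0.146109 = 0.149102

Final: 0.149102


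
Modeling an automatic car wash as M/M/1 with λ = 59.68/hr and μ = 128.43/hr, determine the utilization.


ρ = λ/μ = 59.68/128.43 = 0.4647

Final: 0.4647


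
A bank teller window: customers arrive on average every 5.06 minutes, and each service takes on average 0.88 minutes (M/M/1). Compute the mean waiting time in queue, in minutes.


λ = 60/5.06 = 11.8577 /hr
μ = 60/0.88 = 68.1818 /hr
ρ = λ/μ = 11.8577/68.1818 = 0.1739
Wq = ρ/(μ−λ) = 0.1739/(68.1818−11.8577) = 0.003088 hr
In minutes: 0.003088·60 = 0.1853 min

Final: 0.1853 min


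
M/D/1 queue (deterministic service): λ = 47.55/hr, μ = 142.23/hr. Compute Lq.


ρ = 47.55/142.23 = 0.3343
M/D/1: Lq = ρ²/(2(1−ρ)) = 0.1118/(2·0.6657) = 0.08395

Final: 0.08395


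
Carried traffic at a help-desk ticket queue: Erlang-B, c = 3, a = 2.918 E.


B(3,2.918) = 0.336219 (Erlang-B)
Carried load = a(1 − B) = 2.918·(1 − 0.336219) = 2.918·0.663781 = 1.9369 E

Final: 1.9369 Erlangs


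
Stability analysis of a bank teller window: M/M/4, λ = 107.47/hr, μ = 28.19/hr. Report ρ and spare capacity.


Total capacity cμ = 4·28.19 = 112.76/hr
ρ = λ/(cμ) = 107.47/112.76 = 0.9531
Stable ⇔ ρ < 1: YES
Spare capacity = cμ − λ = 112.76 − 107.47 = 5.29/hr

Final: ρ = 0.9531; stable; margin = 5.29/hr


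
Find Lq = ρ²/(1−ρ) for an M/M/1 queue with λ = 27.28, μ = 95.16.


ρ = 27.28/95.16 = 0.2867
Lq = ρ²/(1−ρ) = 0.08218/0.7133 = 0.1152

Final: 0.1152


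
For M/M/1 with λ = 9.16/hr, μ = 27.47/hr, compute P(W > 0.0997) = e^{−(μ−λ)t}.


W ~ Exponential(μ−λ) for M/M/1.
μ − λ = 27.47 − 9.16 = 18.3100
P(W > t) = e^{−(μ−λ)t} = e^{−1.8255} = 0.161136

Final: 0.161136


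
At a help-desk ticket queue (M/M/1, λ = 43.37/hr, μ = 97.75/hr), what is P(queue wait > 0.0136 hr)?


ρ = 43.37/97.75 = 0.4437
P(Wq > t) = ρ·e^{−(μ−λ)t} = 0.4437·e^{−0.7396}
= 0.4437·0.477320 = 0.211779

Final: 0.211779


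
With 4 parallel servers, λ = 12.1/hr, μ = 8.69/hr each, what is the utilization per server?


ρ = λ/(cμ) = 12.1/(4·8.69) = 12.1/34.76 = 0.3481

Final: 0.3481


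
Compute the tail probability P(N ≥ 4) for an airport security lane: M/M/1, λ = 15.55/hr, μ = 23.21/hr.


ρ = 15.55/23.21 = 0.6700
P(N ≥ n) = ρ^n = 0.6700^4 = 0.201475

Final: 0.201475


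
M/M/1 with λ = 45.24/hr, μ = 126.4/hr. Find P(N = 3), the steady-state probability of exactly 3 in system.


ρ = 45.24/126.4 = 0.3579
P_n = (1−ρ)·ρ^n = (1 − 0.3579)·0.3579^3 = 0.6421·0.045849 = 0.029439

Final: 0.029439


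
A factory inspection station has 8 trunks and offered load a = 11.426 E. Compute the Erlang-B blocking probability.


B(c,a) = (a^c/c!) / Σ_{k=0}^{c} a^k/k!
a^8/8! = 7204.987544
Σ terms (k=0..8): 1.00000 + 11.42600 + 65.27674 + 248.61734 + 710.17542 + 1622.89287 + 3090.52899 + 5044.62632 + 7204.98754 = 17999.531223
B = 7204.987544/17999.531223 = 0.400288

Final: 0.400288


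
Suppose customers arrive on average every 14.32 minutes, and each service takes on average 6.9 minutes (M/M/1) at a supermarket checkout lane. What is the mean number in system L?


λ = 60/14.32 = 4.1899 /hr
μ = 60/6.9 = 8.6957 /hr
ρ = λ/μ = 4.1899/8.6957 = 0.4818
L = ρ/(1−ρ) = 0.4818/0.5182 = 0.9299

Final: 0.9299


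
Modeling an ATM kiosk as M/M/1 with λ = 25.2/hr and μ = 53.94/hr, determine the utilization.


ρ = λ/μ = 25.2/53.94 = 0.4672

Final: 0.4672


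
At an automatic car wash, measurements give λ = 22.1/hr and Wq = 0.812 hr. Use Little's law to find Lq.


Lq = λWq = 22.1·0.812 = 17.9452

Final: 17.9452


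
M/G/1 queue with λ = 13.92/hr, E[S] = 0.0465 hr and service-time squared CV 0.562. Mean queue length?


ρ = λ·E[S] = 13.92·0.0465 = 0.6473
Lq = ρ²(1+C_s²)/(2(1−ρ)) = 0.4190·(1+0.562)/(2·0.3527)
= 0.4190·1.5620/0.7054 = 0.92770

Final: 0.92770


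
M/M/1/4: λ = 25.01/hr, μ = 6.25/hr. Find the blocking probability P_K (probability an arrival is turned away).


ρ = λ/μ = 25.01/6.25 = 4.0016
P_K = (1−ρ)ρ^K/(1−ρ^(K+1)) = (-3.0016·256.409846)/(1 − 1026.049639)
= -769.639793/-1025.049639 = 0.750832

Final: 0.750832


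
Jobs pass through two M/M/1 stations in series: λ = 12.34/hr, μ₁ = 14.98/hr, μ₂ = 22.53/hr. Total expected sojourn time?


Each node sees arrival rate λ = 12.34/hr (tandem ⇒ throughput preserved).
W₁ = 1/(μ₁−λ) = 1/(14.98−12.34) = 0.37879 hr
W₂ = 1/(μ₂−λ) = 1/(22.53−12.34) = 0.09814 hr
W_total = W₁ + W₂ = 0.37879 + 0.09814 = 0.47692 hr

Final: 0.47692 hr


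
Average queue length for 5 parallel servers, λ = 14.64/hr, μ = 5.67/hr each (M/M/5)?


a = λ/μ = 2.5820; ρ = a/5 = 0.5164
P₀ = 0.073455
Lq = P₀·a^c·ρ / (c!·(1−ρ)²) = 0.073455·114.75988·0.5164/(120·0.23387)
= 0.15511

Final: 0.15511


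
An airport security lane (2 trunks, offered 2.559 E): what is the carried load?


B(2,2.559) = 0.479164 (Erlang-B)
Carried load = a(1 − B) = 2.559·(1 − 0.479164) = 2.559·0.520836 = 1.3328 E

Final: 1.3328 Erlangs


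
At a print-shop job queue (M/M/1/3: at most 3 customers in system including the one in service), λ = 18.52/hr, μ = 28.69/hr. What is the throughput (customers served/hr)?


ρ = 0.6455; P_K = (1−ρ)ρ^3/(1−ρ^4) = 0.115385
λ_eff = λ(1 − P_K) = 18.52·(1 − 0.115385) = 18.52·0.884615 = 16.3831 /hr

Final: 16.3831 /hr


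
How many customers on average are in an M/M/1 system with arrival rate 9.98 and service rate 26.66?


ρ = λ/μ = 9.98/26.66 = 0.3743
L = ρ/(1−ρ) = 0.3743/(1 − 0.3743) = 0.3743/0.6257 = 0.5983

Final: 0.5983


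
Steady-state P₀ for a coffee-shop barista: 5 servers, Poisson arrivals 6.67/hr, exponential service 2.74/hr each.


a = λ/μ = 6.67/2.74 = 2.4343; ρ = a/c = 0.4869
Σ_{k=0}^{4} a^k/k! (terms k=0..4) = 1.00000 + 2.43431 + 2.96292 + 2.40422 + 1.46315 = 10.26461
Tail: a^5/(5!(1−ρ)) = 85.48233/(120·0.5131) = 1.38823
P₀ = 1/(10.26461 + 1.38823) = 1/11.65283 = 0.085816

Final: 0.085816


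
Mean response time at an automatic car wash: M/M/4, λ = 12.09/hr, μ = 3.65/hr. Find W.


a = 3.3123; ρ = 0.8281; P₀ = 0.022208
Lq = P₀·a^c·ρ/(c!(1−ρ)²) = 3.12075
Wq = Lq/λ = 3.12075/12.09 = 0.25813 hr
W = Wq + 1/μ = 0.25813 + 0.27397 = 0.53210 hr

Final: 0.53210 hr


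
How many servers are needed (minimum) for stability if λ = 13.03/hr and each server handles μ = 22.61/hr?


Stability requires cμ > λ ⇔ c > λ/μ.
λ/μ = 13.03/22.61 = 0.5763
Minimum integer c = ⌊0.5763⌋ + 1 = 1
Check: 1·22.61 = 22.61 > 13.03, while 0·22.61 = 0.00 ≤ 13.03

Final: 1 servers


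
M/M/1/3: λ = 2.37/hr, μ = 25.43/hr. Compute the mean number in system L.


ρ = 2.37/25.43 = 0.09320
L = ρ[1 − (K+1)ρ^K + Kρ^(K+1)] / [(1−ρ)(1−ρ^(K+1))]
Numerator: 0.09320·(1 − 4·0.0008095 + 3·0.00007544) = 0.092916
Denominator: (0.9068)·(0.999925) = 0.906735
L = 0.092916/0.906735 = 0.1025

Final: 0.1025


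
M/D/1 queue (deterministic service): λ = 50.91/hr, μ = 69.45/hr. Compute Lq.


ρ = 50.91/69.45 = 0.7330
M/D/1: Lq = ρ²/(2(1−ρ)) = 0.5374/(2·0.2670) = 1.00645

Final: 1.00645


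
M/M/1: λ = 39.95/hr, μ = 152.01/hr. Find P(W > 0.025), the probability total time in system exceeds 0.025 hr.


W ~ Exponential(μ−λ) for M/M/1.
μ − λ = 152.01 − 39.95 = 112.0600
P(W > t) = e^{−(μ−λ)t} = e^{−2.8015} = 0.060719

Final: 0.060719


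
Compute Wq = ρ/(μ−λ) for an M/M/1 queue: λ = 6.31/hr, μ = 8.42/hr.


ρ = 6.31/8.42 = 0.7494
Wq = ρ/(μ−λ) = 0.7494/(8.42 − 6.31) = 0.7494/2.11 = 0.3552 hr

Final: 0.3552 hr


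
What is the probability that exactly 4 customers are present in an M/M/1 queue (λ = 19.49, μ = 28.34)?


ρ = 19.49/28.34 = 0.6877
P_n = (1−ρ)·ρ^n = (1 − 0.6877)·0.6877^4 = 0.3123·0.223691 = 0.069854

Final: 0.069854


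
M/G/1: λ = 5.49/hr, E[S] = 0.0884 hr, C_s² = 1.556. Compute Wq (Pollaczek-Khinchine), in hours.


ρ = λ·E[S] = 5.49·0.0884 = 0.4853
E[S²] = E[S]²(1+C_s²) = 0.0884²·(1+1.556) = 0.019974
Wq = λ·E[S²]/(2(1−ρ)) = 5.49·0.019974/(2·0.5147) = 0.10653 hr

Final: 0.10653 hr


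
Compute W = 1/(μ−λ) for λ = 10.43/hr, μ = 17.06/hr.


W = 1/(μ−λ) = 1/(17.06 − 10.43) = 1/6.63 = 0.1508 hr

Final: 0.1508 hr


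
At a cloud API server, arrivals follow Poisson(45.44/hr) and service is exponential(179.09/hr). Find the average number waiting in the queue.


ρ = 45.44/179.09 = 0.2537
Lq = ρ²/(1−ρ) = 0.06438/0.7463 = 0.08627

Final: 0.08627


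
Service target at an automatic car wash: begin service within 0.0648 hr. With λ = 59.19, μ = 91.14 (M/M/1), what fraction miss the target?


ρ = 59.19/91.14 = 0.6494
P(Wq > t) = ρ·e^{−(μ−λ)t} = 0.6494·e^{−2.0704}
= 0.6494·0.126140 = 0.081921

Final: 0.081921


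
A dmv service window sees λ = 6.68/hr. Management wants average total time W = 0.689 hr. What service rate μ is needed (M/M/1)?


W = 1/(μ−λ) ⇒ μ − λ = 1/W = 1/0.689 = 1.4514
μ = λ + 1/W = 6.68 + 1.4514 = 8.1314 per hr

Final: 8.1314 /hr


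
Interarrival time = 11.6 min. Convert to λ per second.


λ = 1/(interarrival time) in consistent units.
1 second = 0.0166667 min, so λ = 0.0166667/11.6 = 0.001437 per second

Final: 0.001437 /sec


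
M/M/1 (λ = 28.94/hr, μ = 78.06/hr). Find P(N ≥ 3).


ρ = 28.94/78.06 = 0.3707
P(N ≥ n) = ρ^n = 0.3707^3 = 0.050958

Final: 0.050958


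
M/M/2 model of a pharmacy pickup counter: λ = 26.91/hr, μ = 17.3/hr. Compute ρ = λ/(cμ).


ρ = λ/(cμ) = 26.91/(2·17.3) = 26.91/34.60 = 0.7777

Final: 0.7777


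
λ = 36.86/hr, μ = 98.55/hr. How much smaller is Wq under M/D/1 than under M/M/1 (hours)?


ρ = 36.86/98.55 = 0.3740
Wq(M/M/1) = ρ/(μ−λ) = 0.3740/61.69 = 0.006063 hr
Wq(M/D/1) = ρ/(2(μ−λ)) = 0.003031 hr
Savings = 0.006063 − 0.003031 = 0.003031 hr

Final: 0.003031 hr


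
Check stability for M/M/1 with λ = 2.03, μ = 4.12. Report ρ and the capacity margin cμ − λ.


Total capacity cμ = 1·4.12 = 4.12/hr
ρ = λ/(cμ) = 2.03/4.12 = 0.4927
Stable ⇔ ρ < 1: YES
Spare capacity = cμ − λ = 4.12 − 2.03 = 2.09/hr

Final: ρ = 0.4927; stable; margin = 2.09/hr


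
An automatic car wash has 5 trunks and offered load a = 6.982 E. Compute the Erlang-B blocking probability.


B(c,a) = (a^c/c!) / Σ_{k=0}^{c} a^k/k!
a^5/5! = 138.266821
Σ terms (k=0..5): 1.00000 + 6.98200 + 24.37416 + 56.72680 + 99.01663 + 138.26682 = 326.366411
B = 138.266821/326.366411 = 0.423655

Final: 0.423655


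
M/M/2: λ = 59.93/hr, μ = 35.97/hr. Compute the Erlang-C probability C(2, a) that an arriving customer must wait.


a = λ/μ = 1.6661; ρ = a/2 = 0.8331
P₀ = 0.091075 (from M/M/c formula)
C(c,a) = [a^c/(c!(1−ρ))]·P₀ = [2.77592/(2·0.1669)]·0.091075
= 8.31391·0.091075 = 0.757185

Final: 0.757185


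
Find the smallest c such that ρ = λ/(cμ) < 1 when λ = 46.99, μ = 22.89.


Stability requires cμ > λ ⇔ c > λ/μ.
λ/μ = 46.99/22.89 = 2.0529
Minimum integer c = ⌊2.0529⌋ + 1 = 3
Check: 3·22.89 = 68.67 > 46.99, while 2·22.89 = 45.78 ≤ 46.99

Final: 3 servers


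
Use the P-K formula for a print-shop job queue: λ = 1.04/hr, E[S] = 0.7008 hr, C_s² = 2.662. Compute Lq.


ρ = λ·E[S] = 1.04·0.7008 = 0.7288
Lq = ρ²(1+C_s²)/(2(1−ρ)) = 0.5312·(1+2.662)/(2·0.2712)
= 0.5312·3.6620/0.5423 = 3.58678

Final: 3.58678


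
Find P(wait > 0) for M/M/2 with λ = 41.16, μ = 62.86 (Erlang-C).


a = λ/μ = 0.6548; ρ = a/2 = 0.3274
P₀ = 0.506711 (from M/M/c formula)
C(c,a) = [a^c/(c!(1−ρ))]·P₀ = [0.42875/(2·0.6726)]·0.506711
= 0.31872·0.506711 = 0.161500

Final: 0.161500


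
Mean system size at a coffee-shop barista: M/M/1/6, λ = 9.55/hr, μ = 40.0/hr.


ρ = 9.55/40.0 = 0.2388
L = ρ[1 − (K+1)ρ^K + Kρ^(K+1)] / [(1−ρ)(1−ρ^(K+1))]
Numerator: 0.2388·(1 − 7·0.0001852 + 6·0.00004422) = 0.238504
Denominator: (0.7612)·(0.999956) = 0.761216
L = 0.238504/0.761216 = 0.3133

Final: 0.3133
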